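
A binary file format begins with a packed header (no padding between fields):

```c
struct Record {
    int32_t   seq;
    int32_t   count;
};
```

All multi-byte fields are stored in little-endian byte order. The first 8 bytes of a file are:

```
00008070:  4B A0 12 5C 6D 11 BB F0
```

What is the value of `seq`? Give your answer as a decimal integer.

1544724555

`seq` is the first field, at byte offset 0, occupying 4 bytes.
Bytes at offsets 0..3: 4B A0 12 5C.
Little-endian stores the least-significant byte at the lowest address.
Reassemble most-significant byte first: 5C 12 A0 4B → 0x5C12A04B.
0x5C12A04B = 1544724555.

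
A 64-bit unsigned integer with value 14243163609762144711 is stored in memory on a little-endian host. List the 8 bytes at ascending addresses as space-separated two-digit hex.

14243163609762144711 in hexadecimal, padded to 64 bits, is 0xC5A9E1D6EDA4A1C7.
Split into bytes (most-significant first): C5 A9 E1 D6 ED A4 A1 C7.
In little-endian order the low byte comes first in memory.
So at ascending addresses the bytes are C7 A1 A4 ED D6 E1 A9 C5.

C7 A1 A4 ED D6 E1 A9 C5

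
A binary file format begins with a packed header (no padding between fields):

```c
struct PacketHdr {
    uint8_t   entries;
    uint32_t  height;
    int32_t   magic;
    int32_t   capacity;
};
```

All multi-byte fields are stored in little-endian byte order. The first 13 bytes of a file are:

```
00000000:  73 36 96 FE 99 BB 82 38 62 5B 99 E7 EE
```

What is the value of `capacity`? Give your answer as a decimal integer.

-286811813

`capacity` follows `entries` (1 B), `height` (4 B), `magic` (4 B), so it starts at offset 1 + 4 + 4 = 9 and occupies 4 bytes.
Bytes at offsets 9..12: 5B 99 E7 EE.
Little-endian stores the least-significant byte at the lowest address.
Reassemble most-significant byte first: EE E7 99 5B → 0xEEE7995B.
Top bit is set, so as a signed 32-bit value this is 0xEEE7995B − 2^32 = -286811813.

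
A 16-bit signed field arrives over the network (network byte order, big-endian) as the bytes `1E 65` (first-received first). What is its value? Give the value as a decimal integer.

Big-endian: lowest address holds the most-significant byte.
The bytes are already most-significant first: 0x1E65.
0x1E65 = 7781.

7781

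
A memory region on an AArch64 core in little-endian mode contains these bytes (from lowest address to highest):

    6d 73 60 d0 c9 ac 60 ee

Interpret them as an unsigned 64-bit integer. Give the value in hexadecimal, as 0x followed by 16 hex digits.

0xEE60ACC9D060736D

Little-endian: lowest address holds the least-significant byte.
Reassemble most-significant byte first: EE 60 AC C9 D0 60 73 6D → 0xEE60ACC9D060736D.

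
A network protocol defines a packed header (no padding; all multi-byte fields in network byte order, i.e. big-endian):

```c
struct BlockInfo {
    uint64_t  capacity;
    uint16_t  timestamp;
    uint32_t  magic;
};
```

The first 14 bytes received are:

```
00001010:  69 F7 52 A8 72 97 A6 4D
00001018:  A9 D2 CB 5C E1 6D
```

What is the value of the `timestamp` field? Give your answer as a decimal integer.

`timestamp` follows `capacity` (8 bytes), so it starts at byte offset 8 and occupies 2 bytes.
Bytes at offsets 8..9: A9 D2.
Big-endian: lowest address holds the most-significant byte.
The bytes are already most-significant first: 0xA9D2.
0xA9D2 = 43474.

43474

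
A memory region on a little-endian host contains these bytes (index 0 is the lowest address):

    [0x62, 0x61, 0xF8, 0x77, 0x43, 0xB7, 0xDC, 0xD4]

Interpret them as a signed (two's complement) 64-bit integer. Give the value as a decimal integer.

-3108408142389026462

In little-endian order the low byte comes first in memory.
Reassemble most-significant byte first: D4 DC B7 43 77 F8 61 62 → 0xD4DCB74377F86162.
Top bit is set, so as a signed 64-bit value this is 0xD4DCB74377F86162 − 2^64 = -3108408142389026462.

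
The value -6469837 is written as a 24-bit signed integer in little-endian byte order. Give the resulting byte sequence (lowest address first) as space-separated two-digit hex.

Two's complement of -6469837 in 24 bits: 6469837 = 0x62B8CD; invert → 0x9D4732; add 1 → 0x9D4733.
Split into bytes (most-significant first): 9D 47 33.
In little-endian order the low byte comes first in memory.
So at ascending addresses the bytes are 33 47 9D.

33 47 9D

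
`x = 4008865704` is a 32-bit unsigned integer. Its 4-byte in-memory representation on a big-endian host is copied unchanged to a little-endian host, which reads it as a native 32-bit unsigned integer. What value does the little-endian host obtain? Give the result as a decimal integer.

4008865704 in 32-bit hexadecimal is 0xEEF26FA8.
Stored big-endian, the bytes at ascending addresses are EE F2 6F A8.
Read back as little-endian, the first byte is least significant, giving 0xA86FF2EE.
0xA86FF2EE = 2825908974.

2825908974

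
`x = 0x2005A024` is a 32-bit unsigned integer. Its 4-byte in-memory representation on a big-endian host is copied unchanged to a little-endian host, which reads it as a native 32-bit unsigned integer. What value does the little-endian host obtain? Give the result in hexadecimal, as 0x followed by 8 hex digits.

Stored big-endian, the bytes at ascending addresses are 20 05 A0 24.
Read back as little-endian, the first byte is least significant, giving 0x24A00520.

0x24A00520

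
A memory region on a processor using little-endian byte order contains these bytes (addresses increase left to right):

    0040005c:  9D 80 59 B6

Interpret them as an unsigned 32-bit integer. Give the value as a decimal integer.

3059318941

In little-endian order the low byte comes first in memory.
Reassemble most-significant byte first: B6 59 80 9D → 0xB659809D.
0xB659809D = 3059318941.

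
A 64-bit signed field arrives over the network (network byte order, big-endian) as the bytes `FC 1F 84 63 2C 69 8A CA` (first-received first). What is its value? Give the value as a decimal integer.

-279359090391938358

Big-endian: lowest address holds the most-significant byte.
The bytes are already most-significant first: 0xFC1F84632C698ACA.
Top bit is set, so as a signed 64-bit value this is 0xFC1F84632C698ACA − 2^64 = -279359090391938358.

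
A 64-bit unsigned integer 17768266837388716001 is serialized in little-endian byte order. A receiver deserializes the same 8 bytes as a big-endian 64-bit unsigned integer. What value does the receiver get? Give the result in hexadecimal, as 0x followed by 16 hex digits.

17768266837388716001 in 64-bit hexadecimal is 0xF695908C5CE867E1.
Stored little-endian, the bytes at ascending addresses are E1 67 E8 5C 8C 90 95 F6.
Read back as big-endian, the last byte is least significant, giving 0xE167E85C8C9095F6.

0xE167E85C8C9095F6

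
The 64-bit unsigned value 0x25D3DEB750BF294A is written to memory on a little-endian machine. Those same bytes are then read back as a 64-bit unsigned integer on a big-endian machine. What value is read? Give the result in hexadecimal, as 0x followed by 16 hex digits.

Stored little-endian, the bytes at ascending addresses are 4A 29 BF 50 B7 DE D3 25.
Read back as big-endian, the last byte is least significant, giving 0x4A29BF50B7DED325.

0x4A29BF50B7DED325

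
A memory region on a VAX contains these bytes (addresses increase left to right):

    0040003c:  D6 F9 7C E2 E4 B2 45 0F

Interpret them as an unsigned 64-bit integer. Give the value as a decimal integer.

1100482380084083158

In little-endian order the low byte comes first in memory.
Reassemble most-significant byte first: 0F 45 B2 E4 E2 7C F9 D6 → 0x0F45B2E4E27CF9D6.
0x0F45B2E4E27CF9D6 = 1100482380084083158.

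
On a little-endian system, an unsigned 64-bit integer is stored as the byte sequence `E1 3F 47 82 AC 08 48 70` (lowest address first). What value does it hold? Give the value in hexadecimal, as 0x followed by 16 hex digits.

0x704808AC82473FE1

Little-endian stores the least-significant byte at the lowest address.
Reassemble most-significant byte first: 70 48 08 AC 82 47 3F E1 → 0x704808AC82473FE1.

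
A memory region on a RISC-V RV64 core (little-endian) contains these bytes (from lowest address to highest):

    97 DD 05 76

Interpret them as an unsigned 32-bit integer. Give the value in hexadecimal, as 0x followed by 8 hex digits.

0x7605DD97

Little-endian: lowest address holds the least-significant byte.
Reassemble most-significant byte first: 76 05 DD 97 → 0x7605DD97.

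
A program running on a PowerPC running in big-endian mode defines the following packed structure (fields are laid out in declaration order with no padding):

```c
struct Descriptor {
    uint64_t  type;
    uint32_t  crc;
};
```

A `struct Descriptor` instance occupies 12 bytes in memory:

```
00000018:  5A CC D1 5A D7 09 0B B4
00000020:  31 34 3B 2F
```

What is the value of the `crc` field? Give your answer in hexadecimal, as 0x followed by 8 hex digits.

`crc` follows `type` (8 bytes), so it starts at byte offset 8 and occupies 4 bytes.
Bytes at offsets 8..11: 31 34 3B 2F.
In big-endian order the high byte comes first in memory.
The bytes are already most-significant first: 0x31343B2F.

0x31343B2F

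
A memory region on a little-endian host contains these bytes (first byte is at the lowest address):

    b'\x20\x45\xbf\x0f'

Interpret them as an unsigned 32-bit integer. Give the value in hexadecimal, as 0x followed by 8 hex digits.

Little-endian stores the least-significant byte at the lowest address.
Reassemble most-significant byte first: 0F BF 45 20 → 0x0FBF4520.

0x0FBF4520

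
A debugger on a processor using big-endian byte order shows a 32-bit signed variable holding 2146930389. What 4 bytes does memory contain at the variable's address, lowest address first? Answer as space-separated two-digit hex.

7F F7 8E D5

2146930389 in hexadecimal, padded to 32 bits, is 0x7FF78ED5.
Split into bytes (most-significant first): 7F F7 8E D5.
Big-endian: lowest address holds the most-significant byte.
So the memory order matches the most-significant-first order: 7F F7 8E D5.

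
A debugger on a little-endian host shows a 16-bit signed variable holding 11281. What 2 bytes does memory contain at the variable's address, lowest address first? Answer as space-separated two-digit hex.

11281 in hexadecimal, padded to 16 bits, is 0x2C11.
Split into bytes (most-significant first): 2C 11.
Little-endian stores the least-significant byte at the lowest address.
So at ascending addresses the bytes are 11 2C.

11 2C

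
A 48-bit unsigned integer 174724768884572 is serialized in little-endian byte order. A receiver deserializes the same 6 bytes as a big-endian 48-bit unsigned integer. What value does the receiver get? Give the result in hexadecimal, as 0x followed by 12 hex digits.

174724768884572 in 48-bit hexadecimal is 0x9EE947C8675C.
Stored little-endian, the bytes at ascending addresses are 5C 67 C8 47 E9 9E.
Read back as big-endian, the last byte is least significant, giving 0x5C67C847E99E.

0x5C67C847E99E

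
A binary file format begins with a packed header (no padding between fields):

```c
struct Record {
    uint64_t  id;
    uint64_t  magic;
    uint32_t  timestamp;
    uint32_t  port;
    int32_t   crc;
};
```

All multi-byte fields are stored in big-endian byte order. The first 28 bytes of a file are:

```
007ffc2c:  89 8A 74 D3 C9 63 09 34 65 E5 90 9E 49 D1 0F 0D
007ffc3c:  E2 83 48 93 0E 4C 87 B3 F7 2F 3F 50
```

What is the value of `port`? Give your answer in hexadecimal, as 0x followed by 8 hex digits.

0x0E4C87B3

`port` follows `id` (8 B), `magic` (8 B), `timestamp` (4 B), so it starts at offset 8 + 8 + 4 = 20 and occupies 4 bytes.
Bytes at offsets 20..23: 0E 4C 87 B3.
In big-endian order the high byte comes first in memory.
The bytes are already most-significant first: 0x0E4C87B3.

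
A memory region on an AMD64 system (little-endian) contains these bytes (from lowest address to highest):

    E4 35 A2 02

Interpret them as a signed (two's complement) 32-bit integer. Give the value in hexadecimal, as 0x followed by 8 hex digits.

0x02A235E4

In little-endian order the low byte comes first in memory.
Reassemble most-significant byte first: 02 A2 35 E4 → 0x02A235E4.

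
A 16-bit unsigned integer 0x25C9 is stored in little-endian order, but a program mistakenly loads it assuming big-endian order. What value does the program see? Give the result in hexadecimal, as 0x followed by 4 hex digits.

0xC925

Stored little-endian, the bytes at ascending addresses are C9 25.
Read back as big-endian, the last byte is least significant, giving 0xC925.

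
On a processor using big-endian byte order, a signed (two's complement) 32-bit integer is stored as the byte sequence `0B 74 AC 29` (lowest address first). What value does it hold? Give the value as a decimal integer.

In big-endian order the high byte comes first in memory.
The bytes are already most-significant first: 0x0B74AC29.
0x0B74AC29 = 192195625.

192195625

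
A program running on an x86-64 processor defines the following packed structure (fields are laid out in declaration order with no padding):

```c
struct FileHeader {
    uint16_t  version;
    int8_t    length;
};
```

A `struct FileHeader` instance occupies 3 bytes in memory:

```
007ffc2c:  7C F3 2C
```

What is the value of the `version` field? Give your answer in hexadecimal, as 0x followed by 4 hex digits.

`version` is the first field, at byte offset 0, occupying 2 bytes.
Bytes at offsets 0..1: 7C F3.
In little-endian order the low byte comes first in memory.
Reassemble most-significant byte first: F3 7C → 0xF37C.

0xF37C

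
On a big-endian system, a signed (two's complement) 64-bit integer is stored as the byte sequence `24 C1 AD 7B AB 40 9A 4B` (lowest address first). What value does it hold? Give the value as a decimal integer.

2648588802536282699

Big-endian stores the most-significant byte at the lowest address.
The bytes are already most-significant first: 0x24C1AD7BAB409A4B.
0x24C1AD7BAB409A4B = 2648588802536282699.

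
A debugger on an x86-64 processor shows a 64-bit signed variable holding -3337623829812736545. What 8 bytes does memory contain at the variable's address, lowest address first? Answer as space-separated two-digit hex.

DF 0D 22 6E CF 60 AE D1

Two's complement of -3337623829812736545 in 64 bits: 3337623829812736545 = 0x2E519F3091DDF221; invert → 0xD1AE60CF6E220DDE; add 1 → 0xD1AE60CF6E220DDF.
Split into bytes (most-significant first): D1 AE 60 CF 6E 22 0D DF.
Little-endian stores the least-significant byte at the lowest address.
So at ascending addresses the bytes are DF 0D 22 6E CF 60 AE D1.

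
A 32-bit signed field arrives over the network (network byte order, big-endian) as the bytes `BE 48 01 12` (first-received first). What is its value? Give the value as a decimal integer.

-1102577390

In big-endian order the high byte comes first in memory.
The bytes are already most-significant first: 0xBE480112.
Top bit is set, so as a signed 32-bit value this is 0xBE480112 − 2^32 = -1102577390.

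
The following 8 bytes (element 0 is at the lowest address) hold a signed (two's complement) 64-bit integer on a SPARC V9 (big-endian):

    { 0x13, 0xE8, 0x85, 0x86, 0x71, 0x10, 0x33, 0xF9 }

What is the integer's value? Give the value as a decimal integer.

Big-endian: lowest address holds the most-significant byte.
The bytes are already most-significant first: 0x13E88586711033F9.
0x13E88586711033F9 = 1434543293786502137.

1434543293786502137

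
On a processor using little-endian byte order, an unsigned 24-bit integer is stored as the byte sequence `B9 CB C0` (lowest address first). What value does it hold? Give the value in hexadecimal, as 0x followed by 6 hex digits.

In little-endian order the low byte comes first in memory.
Reassemble most-significant byte first: C0 CB B9 → 0xC0CBB9.

0xC0CBB9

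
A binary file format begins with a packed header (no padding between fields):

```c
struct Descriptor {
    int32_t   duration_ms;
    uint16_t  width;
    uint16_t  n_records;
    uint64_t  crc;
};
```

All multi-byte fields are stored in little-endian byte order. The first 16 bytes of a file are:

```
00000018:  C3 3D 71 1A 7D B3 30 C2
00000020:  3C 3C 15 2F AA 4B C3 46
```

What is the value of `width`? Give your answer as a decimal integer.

45949

`width` follows `duration_ms` (4 bytes), so it starts at byte offset 4 and occupies 2 bytes.
Bytes at offsets 4..5: 7D B3.
Little-endian: lowest address holds the least-significant byte.
Reassemble most-significant byte first: B3 7D → 0xB37D.
0xB37D = 45949.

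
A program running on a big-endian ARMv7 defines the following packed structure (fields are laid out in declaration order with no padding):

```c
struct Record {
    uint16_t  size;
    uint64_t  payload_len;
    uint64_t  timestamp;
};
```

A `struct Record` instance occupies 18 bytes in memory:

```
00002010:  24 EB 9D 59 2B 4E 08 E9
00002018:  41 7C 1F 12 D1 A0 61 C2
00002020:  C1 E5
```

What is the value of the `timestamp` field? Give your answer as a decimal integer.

2239082451521683941

`timestamp` follows `size` (2 B), `payload_len` (8 B), so it starts at offset 2 + 8 = 10 and occupies 8 bytes.
Bytes at offsets 10..17: 1F 12 D1 A0 61 C2 C1 E5.
Big-endian stores the most-significant byte at the lowest address.
The bytes are already most-significant first: 0x1F12D1A061C2C1E5.
0x1F12D1A061C2C1E5 = 2239082451521683941.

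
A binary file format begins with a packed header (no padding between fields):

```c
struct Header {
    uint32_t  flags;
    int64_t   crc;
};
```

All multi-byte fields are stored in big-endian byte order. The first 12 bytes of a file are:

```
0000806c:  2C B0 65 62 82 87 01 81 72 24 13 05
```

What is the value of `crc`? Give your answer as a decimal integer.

-9041256071445605627

`crc` follows `flags` (4 bytes), so it starts at byte offset 4 and occupies 8 bytes.
Bytes at offsets 4..11: 82 87 01 81 72 24 13 05.
Big-endian stores the most-significant byte at the lowest address.
The bytes are already most-significant first: 0x8287018172241305.
Top bit is set, so as a signed 64-bit value this is 0x8287018172241305 − 2^64 = -9041256071445605627.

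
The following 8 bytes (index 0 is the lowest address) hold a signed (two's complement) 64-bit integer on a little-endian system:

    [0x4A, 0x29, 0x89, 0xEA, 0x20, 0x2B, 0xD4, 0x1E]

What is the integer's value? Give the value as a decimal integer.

Little-endian stores the least-significant byte at the lowest address.
Reassemble most-significant byte first: 1E D4 2B 20 EA 89 29 4A → 0x1ED42B20EA89294A.
0x1ED42B20EA89294A = 2221447936574302538.

2221447936574302538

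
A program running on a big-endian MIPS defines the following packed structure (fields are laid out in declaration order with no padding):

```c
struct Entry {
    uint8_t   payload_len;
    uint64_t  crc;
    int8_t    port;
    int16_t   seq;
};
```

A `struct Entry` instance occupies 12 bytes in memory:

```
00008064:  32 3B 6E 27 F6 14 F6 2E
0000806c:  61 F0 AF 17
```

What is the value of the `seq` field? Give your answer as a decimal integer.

-20713

`seq` follows `payload_len` (1 B), `crc` (8 B), `port` (1 B), so it starts at offset 1 + 8 + 1 = 10 and occupies 2 bytes.
Bytes at offsets 10..11: AF 17.
In big-endian order the high byte comes first in memory.
The bytes are already most-significant first: 0xAF17.
Top bit is set, so as a signed 16-bit value this is 0xAF17 − 2^16 = -20713.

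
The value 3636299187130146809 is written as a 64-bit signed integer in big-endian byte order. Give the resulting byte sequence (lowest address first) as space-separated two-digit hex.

32 76 BA D8 41 EF 1F F9

3636299187130146809 in hexadecimal, padded to 64 bits, is 0x3276BAD841EF1FF9.
Split into bytes (most-significant first): 32 76 BA D8 41 EF 1F F9.
In big-endian order the high byte comes first in memory.
So the memory order matches the most-significant-first order: 32 76 BA D8 41 EF 1F F9.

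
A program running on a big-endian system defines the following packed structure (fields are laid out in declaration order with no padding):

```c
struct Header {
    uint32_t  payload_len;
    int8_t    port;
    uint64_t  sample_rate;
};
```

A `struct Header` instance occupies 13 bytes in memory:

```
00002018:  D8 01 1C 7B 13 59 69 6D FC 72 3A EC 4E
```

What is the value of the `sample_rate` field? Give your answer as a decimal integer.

6442801672945855566

`sample_rate` follows `payload_len` (4 B), `port` (1 B), so it starts at offset 4 + 1 = 5 and occupies 8 bytes.
Bytes at offsets 5..12: 59 69 6D FC 72 3A EC 4E.
In big-endian order the high byte comes first in memory.
The bytes are already most-significant first: 0x59696DFC723AEC4E.
0x59696DFC723AEC4E = 6442801672945855566.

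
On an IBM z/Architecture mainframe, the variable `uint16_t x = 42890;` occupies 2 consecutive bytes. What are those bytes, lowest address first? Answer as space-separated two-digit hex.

42890 in hexadecimal, padded to 16 bits, is 0xA78A.
Split into bytes (most-significant first): A7 8A.
Big-endian: lowest address holds the most-significant byte.
So the memory order matches the most-significant-first order: A7 8A.

A7 8A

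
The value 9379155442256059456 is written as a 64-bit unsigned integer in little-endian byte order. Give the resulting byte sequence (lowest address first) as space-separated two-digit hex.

9379155442256059456 in hexadecimal, padded to 64 bits, is 0x8229742E8CD81C40.
Split into bytes (most-significant first): 82 29 74 2E 8C D8 1C 40.
Little-endian: lowest address holds the least-significant byte.
So at ascending addresses the bytes are 40 1C D8 8C 2E 74 29 82.

40 1C D8 8C 2E 74 29 82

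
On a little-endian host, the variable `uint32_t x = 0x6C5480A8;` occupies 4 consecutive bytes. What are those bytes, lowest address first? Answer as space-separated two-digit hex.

Split into bytes (most-significant first): 6C 54 80 A8.
Little-endian stores the least-significant byte at the lowest address.
So at ascending addresses the bytes are A8 80 54 6C.

A8 80 54 6C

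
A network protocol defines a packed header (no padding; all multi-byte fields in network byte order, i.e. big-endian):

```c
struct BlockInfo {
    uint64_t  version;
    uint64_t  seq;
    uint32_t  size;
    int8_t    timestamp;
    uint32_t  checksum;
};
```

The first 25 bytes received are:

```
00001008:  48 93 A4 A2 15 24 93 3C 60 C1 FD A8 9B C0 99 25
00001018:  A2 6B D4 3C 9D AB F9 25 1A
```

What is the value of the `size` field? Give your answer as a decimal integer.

`size` follows `version` (8 B), `seq` (8 B), so it starts at offset 8 + 8 = 16 and occupies 4 bytes.
Bytes at offsets 16..19: A2 6B D4 3C.
In big-endian order the high byte comes first in memory.
The bytes are already most-significant first: 0xA26BD43C.
0xA26BD43C = 2724975676.

2724975676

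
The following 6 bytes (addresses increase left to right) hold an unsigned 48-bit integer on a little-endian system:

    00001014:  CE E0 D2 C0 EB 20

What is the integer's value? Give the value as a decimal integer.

36196924448974

In little-endian order the low byte comes first in memory.
Reassemble most-significant byte first: 20 EB C0 D2 E0 CE → 0x20EBC0D2E0CE.
0x20EBC0D2E0CE = 36196924448974.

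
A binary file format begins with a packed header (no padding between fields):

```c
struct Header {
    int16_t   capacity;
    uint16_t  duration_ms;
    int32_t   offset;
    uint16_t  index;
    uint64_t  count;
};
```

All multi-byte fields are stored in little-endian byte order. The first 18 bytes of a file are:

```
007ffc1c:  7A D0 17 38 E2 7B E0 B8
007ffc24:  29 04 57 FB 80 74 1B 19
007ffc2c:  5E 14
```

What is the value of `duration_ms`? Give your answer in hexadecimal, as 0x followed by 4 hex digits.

0x3817

`duration_ms` follows `capacity` (2 bytes), so it starts at byte offset 2 and occupies 2 bytes.
Bytes at offsets 2..3: 17 38.
In little-endian order the low byte comes first in memory.
Reassemble most-significant byte first: 38 17 → 0x3817.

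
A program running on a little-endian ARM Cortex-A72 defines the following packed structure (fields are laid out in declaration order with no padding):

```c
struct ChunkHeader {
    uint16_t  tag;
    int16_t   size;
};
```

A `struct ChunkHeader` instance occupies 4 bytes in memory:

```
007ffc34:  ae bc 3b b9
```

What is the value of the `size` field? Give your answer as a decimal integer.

`size` follows `tag` (2 bytes), so it starts at byte offset 2 and occupies 2 bytes.
Bytes at offsets 2..3: 3B B9.
Little-endian stores the least-significant byte at the lowest address.
Reassemble most-significant byte first: B9 3B → 0xB93B.
Top bit is set, so as a signed 16-bit value this is 0xB93B − 2^16 = -18117.

-18117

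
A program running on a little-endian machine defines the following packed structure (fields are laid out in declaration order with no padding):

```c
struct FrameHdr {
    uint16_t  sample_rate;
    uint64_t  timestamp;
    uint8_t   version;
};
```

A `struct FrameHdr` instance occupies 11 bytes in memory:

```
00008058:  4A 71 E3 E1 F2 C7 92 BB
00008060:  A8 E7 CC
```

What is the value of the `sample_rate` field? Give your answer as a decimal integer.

`sample_rate` is the first field, at byte offset 0, occupying 2 bytes.
Bytes at offsets 0..1: 4A 71.
Little-endian: lowest address holds the least-significant byte.
Reassemble most-significant byte first: 71 4A → 0x714A.
0x714A = 29002.

29002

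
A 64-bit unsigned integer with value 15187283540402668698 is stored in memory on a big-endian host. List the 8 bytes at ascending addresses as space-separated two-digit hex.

15187283540402668698 in hexadecimal, padded to 64 bits, is 0xD2C411EA10D6849A.
Split into bytes (most-significant first): D2 C4 11 EA 10 D6 84 9A.
Big-endian: lowest address holds the most-significant byte.
So the memory order matches the most-significant-first order: D2 C4 11 EA 10 D6 84 9A.

D2 C4 11 EA 10 D6 84 9A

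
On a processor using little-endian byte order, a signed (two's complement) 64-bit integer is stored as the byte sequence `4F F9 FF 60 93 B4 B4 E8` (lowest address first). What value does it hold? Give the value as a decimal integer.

-1678518216021771953

Little-endian stores the least-significant byte at the lowest address.
Reassemble most-significant byte first: E8 B4 B4 93 60 FF F9 4F → 0xE8B4B49360FFF94F.
Top bit is set, so as a signed 64-bit value this is 0xE8B4B49360FFF94F − 2^64 = -1678518216021771953.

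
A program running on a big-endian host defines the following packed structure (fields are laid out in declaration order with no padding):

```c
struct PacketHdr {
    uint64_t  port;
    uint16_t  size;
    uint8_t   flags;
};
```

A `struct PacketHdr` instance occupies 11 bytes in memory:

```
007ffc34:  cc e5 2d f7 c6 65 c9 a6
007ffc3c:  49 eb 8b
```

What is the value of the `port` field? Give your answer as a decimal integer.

`port` is the first field, at byte offset 0, occupying 8 bytes.
Bytes at offsets 0..7: CC E5 2D F7 C6 65 C9 A6.
Big-endian stores the most-significant byte at the lowest address.
The bytes are already most-significant first: 0xCCE52DF7C665C9A6.
0xCCE52DF7C665C9A6 = 14764257495612770726.

14764257495612770726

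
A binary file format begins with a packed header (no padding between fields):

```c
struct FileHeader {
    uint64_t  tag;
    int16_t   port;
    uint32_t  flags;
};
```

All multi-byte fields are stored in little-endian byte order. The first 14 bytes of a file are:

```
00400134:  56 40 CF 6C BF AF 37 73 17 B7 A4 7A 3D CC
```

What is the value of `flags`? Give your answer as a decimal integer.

3426581156

`flags` follows `tag` (8 B), `port` (2 B), so it starts at offset 8 + 2 = 10 and occupies 4 bytes.
Bytes at offsets 10..13: A4 7A 3D CC.
Little-endian: lowest address holds the least-significant byte.
Reassemble most-significant byte first: CC 3D 7A A4 → 0xCC3D7AA4.
0xCC3D7AA4 = 3426581156.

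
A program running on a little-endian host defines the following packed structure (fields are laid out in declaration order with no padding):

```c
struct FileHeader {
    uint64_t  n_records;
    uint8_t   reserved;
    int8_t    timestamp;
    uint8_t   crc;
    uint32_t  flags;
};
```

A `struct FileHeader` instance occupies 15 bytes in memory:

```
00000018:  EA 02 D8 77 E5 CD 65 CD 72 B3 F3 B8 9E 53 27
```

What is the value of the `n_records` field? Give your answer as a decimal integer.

14800462135864853226

`n_records` is the first field, at byte offset 0, occupying 8 bytes.
Bytes at offsets 0..7: EA 02 D8 77 E5 CD 65 CD.
In little-endian order the low byte comes first in memory.
Reassemble most-significant byte first: CD 65 CD E5 77 D8 02 EA → 0xCD65CDE577D802EA.
0xCD65CDE577D802EA = 14800462135864853226.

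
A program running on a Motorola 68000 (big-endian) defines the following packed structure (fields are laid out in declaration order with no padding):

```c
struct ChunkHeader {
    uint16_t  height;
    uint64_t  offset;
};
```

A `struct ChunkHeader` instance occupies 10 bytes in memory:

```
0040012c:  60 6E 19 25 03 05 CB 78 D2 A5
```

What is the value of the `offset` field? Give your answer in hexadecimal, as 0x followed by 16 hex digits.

0x19250305CB78D2A5

`offset` follows `height` (2 bytes), so it starts at byte offset 2 and occupies 8 bytes.
Bytes at offsets 2..9: 19 25 03 05 CB 78 D2 A5.
In big-endian order the high byte comes first in memory.
The bytes are already most-significant first: 0x19250305CB78D2A5.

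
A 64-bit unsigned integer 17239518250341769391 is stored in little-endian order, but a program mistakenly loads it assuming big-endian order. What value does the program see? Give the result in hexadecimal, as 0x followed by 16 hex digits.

0xAF207C8282123FEF

17239518250341769391 in 64-bit hexadecimal is 0xEF3F1282827C20AF.
Stored little-endian, the bytes at ascending addresses are AF 20 7C 82 82 12 3F EF.
Read back as big-endian, the last byte is least significant, giving 0xAF207C8282123FEF.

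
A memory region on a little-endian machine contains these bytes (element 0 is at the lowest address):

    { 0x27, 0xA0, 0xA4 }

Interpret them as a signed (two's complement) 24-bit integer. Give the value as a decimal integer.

-5988313

In little-endian order the low byte comes first in memory.
Reassemble most-significant byte first: A4 A0 27 → 0xA4A027.
Top bit is set, so as a signed 24-bit value this is 0xA4A027 − 2^24 = -5988313.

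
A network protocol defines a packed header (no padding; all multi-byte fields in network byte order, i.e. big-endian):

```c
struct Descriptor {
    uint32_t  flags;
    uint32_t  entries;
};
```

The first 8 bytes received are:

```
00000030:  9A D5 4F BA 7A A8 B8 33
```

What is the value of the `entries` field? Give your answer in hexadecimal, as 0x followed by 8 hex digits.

`entries` follows `flags` (4 bytes), so it starts at byte offset 4 and occupies 4 bytes.
Bytes at offsets 4..7: 7A A8 B8 33.
Big-endian stores the most-significant byte at the lowest address.
The bytes are already most-significant first: 0x7AA8B833.

0x7AA8B833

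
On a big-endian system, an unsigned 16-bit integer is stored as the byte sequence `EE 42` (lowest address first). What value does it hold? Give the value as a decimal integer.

60994

Big-endian stores the most-significant byte at the lowest address.
The bytes are already most-significant first: 0xEE42.
0xEE42 = 60994.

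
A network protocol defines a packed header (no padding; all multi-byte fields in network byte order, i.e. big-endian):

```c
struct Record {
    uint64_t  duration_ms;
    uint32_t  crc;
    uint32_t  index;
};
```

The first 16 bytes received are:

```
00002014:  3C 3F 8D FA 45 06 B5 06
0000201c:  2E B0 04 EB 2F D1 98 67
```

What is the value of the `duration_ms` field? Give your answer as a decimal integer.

4341344671847855366

`duration_ms` is the first field, at byte offset 0, occupying 8 bytes.
Bytes at offsets 0..7: 3C 3F 8D FA 45 06 B5 06.
Big-endian stores the most-significant byte at the lowest address.
The bytes are already most-significant first: 0x3C3F8DFA4506B506.
0x3C3F8DFA4506B506 = 4341344671847855366.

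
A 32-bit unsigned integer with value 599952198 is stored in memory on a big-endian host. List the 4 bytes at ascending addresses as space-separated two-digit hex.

23 C2 8B 46

599952198 in hexadecimal, padded to 32 bits, is 0x23C28B46.
Split into bytes (most-significant first): 23 C2 8B 46.
Big-endian: lowest address holds the most-significant byte.
So the memory order matches the most-significant-first order: 23 C2 8B 46.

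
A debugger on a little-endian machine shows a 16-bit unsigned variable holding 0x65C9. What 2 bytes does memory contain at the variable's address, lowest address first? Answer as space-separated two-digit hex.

Split into bytes (most-significant first): 65 C9.
Little-endian stores the least-significant byte at the lowest address.
So at ascending addresses the bytes are C9 65.

C9 65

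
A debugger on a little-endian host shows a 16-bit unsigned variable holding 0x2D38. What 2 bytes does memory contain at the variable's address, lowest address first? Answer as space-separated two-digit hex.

38 2D

Split into bytes (most-significant first): 2D 38.
Little-endian stores the least-significant byte at the lowest address.
So at ascending addresses the bytes are 38 2D.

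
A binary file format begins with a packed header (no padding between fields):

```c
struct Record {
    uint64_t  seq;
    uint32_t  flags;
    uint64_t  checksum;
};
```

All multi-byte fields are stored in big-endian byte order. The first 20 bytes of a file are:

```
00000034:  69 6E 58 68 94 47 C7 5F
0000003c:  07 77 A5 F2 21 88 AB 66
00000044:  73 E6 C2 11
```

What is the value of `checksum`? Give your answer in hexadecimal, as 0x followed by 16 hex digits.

0x2188AB6673E6C211

`checksum` follows `seq` (8 B), `flags` (4 B), so it starts at offset 8 + 4 = 12 and occupies 8 bytes.
Bytes at offsets 12..19: 21 88 AB 66 73 E6 C2 11.
Big-endian stores the most-significant byte at the lowest address.
The bytes are already most-significant first: 0x2188AB6673E6C211.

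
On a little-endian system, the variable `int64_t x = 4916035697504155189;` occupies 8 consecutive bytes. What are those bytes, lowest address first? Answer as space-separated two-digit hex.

35 F6 DF AC 6B 44 39 44

4916035697504155189 in hexadecimal, padded to 64 bits, is 0x4439446BACDFF635.
Split into bytes (most-significant first): 44 39 44 6B AC DF F6 35.
Little-endian: lowest address holds the least-significant byte.
So at ascending addresses the bytes are 35 F6 DF AC 6B 44 39 44.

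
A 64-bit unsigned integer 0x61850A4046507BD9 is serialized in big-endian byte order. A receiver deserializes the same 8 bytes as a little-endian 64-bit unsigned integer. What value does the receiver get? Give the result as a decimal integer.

15671207591018136929

Stored big-endian, the bytes at ascending addresses are 61 85 0A 40 46 50 7B D9.
Read back as little-endian, the first byte is least significant, giving 0xD97B5046400A8561.
0xD97B5046400A8561 = 15671207591018136929.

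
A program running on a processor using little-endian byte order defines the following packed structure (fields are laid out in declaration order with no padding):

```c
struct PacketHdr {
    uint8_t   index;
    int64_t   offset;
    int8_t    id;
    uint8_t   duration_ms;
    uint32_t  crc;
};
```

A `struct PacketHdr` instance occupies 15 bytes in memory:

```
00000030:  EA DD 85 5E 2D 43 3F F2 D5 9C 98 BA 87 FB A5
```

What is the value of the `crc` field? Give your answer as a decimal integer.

`crc` follows `index` (1 B), `offset` (8 B), `id` (1 B), `duration_ms` (1 B), so it starts at offset 1 + 8 + 1 + 1 = 11 and occupies 4 bytes.
Bytes at offsets 11..14: BA 87 FB A5.
Little-endian stores the least-significant byte at the lowest address.
Reassemble most-significant byte first: A5 FB 87 BA → 0xA5FB87BA.
0xA5FB87BA = 2784724922.

2784724922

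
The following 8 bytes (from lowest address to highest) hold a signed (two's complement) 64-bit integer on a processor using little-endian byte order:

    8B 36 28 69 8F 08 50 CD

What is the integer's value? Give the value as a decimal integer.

-3652409885759883637

Little-endian: lowest address holds the least-significant byte.
Reassemble most-significant byte first: CD 50 08 8F 69 28 36 8B → 0xCD50088F6928368B.
Top bit is set, so as a signed 64-bit value this is 0xCD50088F6928368B − 2^64 = -3652409885759883637.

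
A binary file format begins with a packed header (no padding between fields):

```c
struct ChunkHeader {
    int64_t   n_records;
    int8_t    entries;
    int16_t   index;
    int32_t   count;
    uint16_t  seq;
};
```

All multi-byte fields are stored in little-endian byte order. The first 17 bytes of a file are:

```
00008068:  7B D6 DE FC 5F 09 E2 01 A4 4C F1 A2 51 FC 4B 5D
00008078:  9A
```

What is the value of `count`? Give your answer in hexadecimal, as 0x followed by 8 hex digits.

`count` follows `n_records` (8 B), `entries` (1 B), `index` (2 B), so it starts at offset 8 + 1 + 2 = 11 and occupies 4 bytes.
Bytes at offsets 11..14: A2 51 FC 4B.
Little-endian: lowest address holds the least-significant byte.
Reassemble most-significant byte first: 4B FC 51 A2 → 0x4BFC51A2.

0x4BFC51A2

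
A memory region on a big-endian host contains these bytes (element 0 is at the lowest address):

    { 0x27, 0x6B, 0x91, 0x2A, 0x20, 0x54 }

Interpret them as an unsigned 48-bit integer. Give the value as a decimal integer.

Big-endian: lowest address holds the most-significant byte.
The bytes are already most-significant first: 0x276B912A2054.
0x276B912A2054 = 43342950441044.

43342950441044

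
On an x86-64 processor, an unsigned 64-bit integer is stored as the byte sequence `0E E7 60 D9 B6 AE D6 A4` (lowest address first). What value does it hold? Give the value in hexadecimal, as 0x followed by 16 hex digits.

In little-endian order the low byte comes first in memory.
Reassemble most-significant byte first: A4 D6 AE B6 D9 60 E7 0E → 0xA4D6AEB6D960E70E.

0xA4D6AEB6D960E70E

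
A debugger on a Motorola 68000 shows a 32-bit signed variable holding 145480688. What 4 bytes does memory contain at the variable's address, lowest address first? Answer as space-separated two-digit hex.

145480688 in hexadecimal, padded to 32 bits, is 0x08ABDBF0.
Split into bytes (most-significant first): 08 AB DB F0.
Big-endian: lowest address holds the most-significant byte.
So the memory order matches the most-significant-first order: 08 AB DB F0.

08 AB DB F0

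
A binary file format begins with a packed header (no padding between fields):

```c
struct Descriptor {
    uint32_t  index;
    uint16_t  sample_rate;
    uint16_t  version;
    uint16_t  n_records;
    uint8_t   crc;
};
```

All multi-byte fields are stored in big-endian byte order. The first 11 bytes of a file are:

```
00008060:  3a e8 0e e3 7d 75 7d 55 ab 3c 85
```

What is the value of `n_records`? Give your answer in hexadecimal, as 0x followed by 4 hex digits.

`n_records` follows `index` (4 B), `sample_rate` (2 B), `version` (2 B), so it starts at offset 4 + 2 + 2 = 8 and occupies 2 bytes.
Bytes at offsets 8..9: AB 3C.
Big-endian stores the most-significant byte at the lowest address.
The bytes are already most-significant first: 0xAB3C.

0xAB3C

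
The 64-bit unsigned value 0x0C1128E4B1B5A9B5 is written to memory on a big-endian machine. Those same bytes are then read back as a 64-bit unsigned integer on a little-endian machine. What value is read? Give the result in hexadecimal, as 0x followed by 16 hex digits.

0xB5A9B5B1E428110C

Stored big-endian, the bytes at ascending addresses are 0C 11 28 E4 B1 B5 A9 B5.
Read back as little-endian, the first byte is least significant, giving 0xB5A9B5B1E428110C.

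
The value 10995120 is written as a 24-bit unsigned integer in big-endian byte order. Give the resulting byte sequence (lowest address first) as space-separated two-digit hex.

10995120 in hexadecimal, padded to 24 bits, is 0xA7C5B0.
Split into bytes (most-significant first): A7 C5 B0.
Big-endian: lowest address holds the most-significant byte.
So the memory order matches the most-significant-first order: A7 C5 B0.

A7 C5 B0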